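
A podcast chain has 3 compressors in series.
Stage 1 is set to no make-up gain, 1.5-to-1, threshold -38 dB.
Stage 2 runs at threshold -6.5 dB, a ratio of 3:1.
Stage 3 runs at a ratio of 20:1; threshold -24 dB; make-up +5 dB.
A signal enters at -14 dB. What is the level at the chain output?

-18.9 dB

Stage 1: 24 dB above -38 dB, reduced 1.5:1 to 16 dB above → -22 dB.
Stage 2: -22 dB is at or below the -6.5 dB threshold — no compression; output -22 dB.
Stage 3: 2 dB above -24 dB, reduced 20:1 to 0.1 dB above → -23.9 dB; +5 dB make-up → -18.9 dB.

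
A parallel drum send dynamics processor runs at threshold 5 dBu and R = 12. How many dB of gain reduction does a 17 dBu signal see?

17 dBu exceeds the threshold by 12 dB.
A 12:1 ratio leaves 1 dB of that excess.
Gain reduction = 12 − 1 = 11 dB.

11 dB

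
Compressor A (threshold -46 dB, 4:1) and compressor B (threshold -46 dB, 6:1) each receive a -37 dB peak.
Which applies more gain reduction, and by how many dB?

B, by 0.75 dB

A: 9 dB over, compressed to 2.25 dB over, so 6.75 dB of GR.
B: 9 dB over, compressed to 1.5 dB over, so 7.5 dB of GR.
B reduces 0.75 dB more.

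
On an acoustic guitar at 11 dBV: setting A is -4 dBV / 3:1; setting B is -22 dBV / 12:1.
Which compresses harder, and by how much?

B, by 20.25 dB

A: 15 dB over, compressed to 5 dB over, so 10 dB of GR.
B: 33 dB over, compressed to 2.75 dB over, so 30.25 dB of GR.
B reduces 20.25 dB more.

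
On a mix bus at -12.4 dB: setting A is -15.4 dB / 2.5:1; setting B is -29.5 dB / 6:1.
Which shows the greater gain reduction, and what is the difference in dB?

A: 3 dB over, compressed to 1.2 dB over, so 1.8 dB of GR.
B: 17.1 dB over, compressed to 2.85 dB over, so 14.25 dB of GR.
B applies 12.45 dB more gain reduction.

B, by 12.45 dB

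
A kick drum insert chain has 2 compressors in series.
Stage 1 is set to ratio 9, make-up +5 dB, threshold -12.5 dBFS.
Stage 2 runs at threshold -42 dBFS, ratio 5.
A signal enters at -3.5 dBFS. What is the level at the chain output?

Stage 1: 9 dB above -12.5 dBFS, reduced 9:1 to 1 dB above → -11.5 dBFS; +5 dB make-up → -6.5 dBFS.
Stage 2: -6.5 dBFS is 35.5 dB over -42 dBFS; at 5:1 that becomes 7.1 dB over, giving -34.9 dBFS.

-34.9 dBFS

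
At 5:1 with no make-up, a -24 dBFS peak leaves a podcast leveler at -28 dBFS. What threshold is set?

-29 dBFS

Input is 5 dB above T (since output overshoot × R = input overshoot: (-28 − T)·5 = -24 − T gives T = -29 dBFS).
Check: -29 + (-24 − (-29))/5 = -29 + 1 = -28 dBFS. ✓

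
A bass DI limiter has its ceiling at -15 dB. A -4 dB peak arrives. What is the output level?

-15 dB

The limiter clamps the peak to its -15 dB ceiling.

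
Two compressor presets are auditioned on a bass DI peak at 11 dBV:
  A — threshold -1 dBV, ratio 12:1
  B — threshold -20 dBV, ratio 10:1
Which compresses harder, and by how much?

B, by 16.9 dB

A: 12 dB over, compressed to 1 dB over, so 11 dB of GR.
B: 31 dB over, compressed to 3.1 dB over, so 27.9 dB of GR.
B applies 16.9 dB more gain reduction.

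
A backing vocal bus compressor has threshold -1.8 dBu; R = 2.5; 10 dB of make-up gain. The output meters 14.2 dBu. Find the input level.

13.2 dBu

Before make-up, the level was 14.2 − 10 = 4.2 dBu.
The compressed level sits 4.2 − (-1.8) = 6 dB over threshold.
Undo the ratio: input overshoot = 6 × 2.5 = 15 dB, giving input = 13.2 dBu.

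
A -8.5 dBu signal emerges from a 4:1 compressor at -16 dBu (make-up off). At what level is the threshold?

-18.5 dBu

Let T be the threshold. Output overshoot = (input overshoot)/R, so -16 − T = (-8.5 − T)/4.
4·(-16 − T) = -8.5 − T → 3·T = -64 − (-8.5) = -55.5.
T = -55.5/3 = -18.5 dBu.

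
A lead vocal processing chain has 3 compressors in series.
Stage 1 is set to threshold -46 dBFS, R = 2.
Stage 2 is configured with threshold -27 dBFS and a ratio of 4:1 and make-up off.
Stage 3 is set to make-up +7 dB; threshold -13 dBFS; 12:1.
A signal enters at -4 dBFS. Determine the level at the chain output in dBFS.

Stage 1: -4 dBFS is 42 dB over -46 dBFS; at 2:1 that becomes 21 dB over, giving -25 dBFS.
Stage 2: 2 dB above -27 dBFS, reduced 4:1 to 0.5 dB above → -26.5 dBFS.
Stage 3: -26.5 dBFS is at or below the -13 dBFS threshold — no compression; make-up brings it to -19.5 dBFS.

-19.5 dBFS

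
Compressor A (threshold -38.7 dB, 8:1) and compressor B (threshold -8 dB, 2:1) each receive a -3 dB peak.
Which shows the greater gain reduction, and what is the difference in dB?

A, by 28.7375 dB

A: overshoot 35.7 dB → output overshoot 4.4625 dB → GR 31.2375 dB.
B: overshoot 5 dB → output overshoot 2.5 dB → GR 2.5 dB.
Difference: 28.7375 dB in favour of A.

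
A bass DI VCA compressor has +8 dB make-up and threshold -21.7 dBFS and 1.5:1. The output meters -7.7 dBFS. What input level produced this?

Before make-up, the level was -7.7 − 8 = -15.7 dBFS.
That's 6 dB above the -21.7 dBFS threshold.
Input overshoot = R × output overshoot = 9 dB → input = -21.7 + 9 = -12.7 dBFS.

-12.7 dBFS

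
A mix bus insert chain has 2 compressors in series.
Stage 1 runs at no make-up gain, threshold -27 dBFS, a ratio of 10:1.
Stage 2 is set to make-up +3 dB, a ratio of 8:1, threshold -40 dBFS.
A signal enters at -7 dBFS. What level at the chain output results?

-35.125 dBFS

Stage 1: -7 dBFS is 20 dB over -27 dBFS; at 10:1 that becomes 2 dB over, giving -25 dBFS.
Stage 2: 15 dB above -40 dBFS, reduced 8:1 to 1.875 dB above → -38.125 dBFS; +3 dB make-up → -35.125 dBFS.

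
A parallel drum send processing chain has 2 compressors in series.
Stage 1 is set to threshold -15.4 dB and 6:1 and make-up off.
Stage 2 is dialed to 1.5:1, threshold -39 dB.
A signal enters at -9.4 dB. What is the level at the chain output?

-22.6 dB

Stage 1: 6 dB above -15.4 dB, reduced 6:1 to 1 dB above → -14.4 dB.
Stage 2: overshoot 24.6 dB → 24.6/1.5 = 16.4 dB → -22.6 dB.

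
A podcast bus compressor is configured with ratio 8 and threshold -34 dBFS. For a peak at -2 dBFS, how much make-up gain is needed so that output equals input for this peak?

Without make-up, output = threshold + overshoot/8 = -34 + 4 = -30 dBFS.
Gap to target: 28 dB.

28 dB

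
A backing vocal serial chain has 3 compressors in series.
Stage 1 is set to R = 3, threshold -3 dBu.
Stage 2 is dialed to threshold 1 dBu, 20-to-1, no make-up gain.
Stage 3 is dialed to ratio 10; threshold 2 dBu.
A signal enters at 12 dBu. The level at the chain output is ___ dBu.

Stage 1: overshoot 15 dB → 15/3 = 5 dB → 2 dBu.
Stage 2: overshoot 1 dB → 1/20 = 0.05 dB → 1.05 dBu.
Stage 3: below threshold (1.05 ≤ 2); passes unchanged; output 1.05 dBu.

1.05 dBu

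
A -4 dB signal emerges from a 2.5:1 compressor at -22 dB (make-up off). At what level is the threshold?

Input is 30 dB above T (since output overshoot × R = input overshoot: (-22 − T)·2.5 = -4 − T gives T = -34 dB).
Check: -34 + (-4 − (-34))/2.5 = -34 + 12 = -22 dB. ✓

-34 dB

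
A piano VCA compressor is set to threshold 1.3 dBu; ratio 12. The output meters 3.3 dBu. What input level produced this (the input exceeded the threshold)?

25.3 dBu

That's 2 dB above the 1.3 dBu threshold.
Before 12:1 compression the overshoot was 2 × 12 = 24 dB, so input = 1.3 + 24 = 25.3 dBu.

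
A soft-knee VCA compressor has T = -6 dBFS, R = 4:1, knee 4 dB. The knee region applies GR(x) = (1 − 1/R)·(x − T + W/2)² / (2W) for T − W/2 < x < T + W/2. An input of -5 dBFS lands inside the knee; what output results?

x − T + W/2 = -5 − (-6) + 2 = 3.
GR = (1 − 1/4) × 3² / 8 = 0.75 × 9 / 8 = 0.84375 dB.
Output = -5 − 0.84375 = -5.84375 dBFS.

-5.84375 dBFS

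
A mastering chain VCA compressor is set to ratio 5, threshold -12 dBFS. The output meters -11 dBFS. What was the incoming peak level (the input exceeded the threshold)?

-7 dBFS

Post-compression overshoot = -11 − (-12) = 1 dB.
Undo the ratio: input overshoot = 1 × 5 = 5 dB, giving input = -7 dBFS.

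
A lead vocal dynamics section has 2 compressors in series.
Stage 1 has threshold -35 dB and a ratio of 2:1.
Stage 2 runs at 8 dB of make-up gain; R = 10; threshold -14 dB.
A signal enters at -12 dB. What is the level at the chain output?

-15.5 dB

Stage 1: -12 dB is 23 dB over -35 dB; at 2:1 that becomes 11.5 dB over, giving -23.5 dB.
Stage 2: -23.5 dB ≤ -14 dB, so stage 2 doesn't engage; make-up brings it to -15.5 dB.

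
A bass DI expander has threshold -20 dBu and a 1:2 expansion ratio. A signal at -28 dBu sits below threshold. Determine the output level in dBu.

Undershoot = (-20) − (-28) = 8 dB.
At 1:2, that expands to 16 dB under threshold.
Output = -20 − 16 = -36 dBu.

-36 dBu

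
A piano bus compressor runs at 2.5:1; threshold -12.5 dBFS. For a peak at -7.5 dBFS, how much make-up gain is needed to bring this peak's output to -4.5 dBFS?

The peak compresses to -12.5 + 5/2.5 = -10.5 dBFS.
To reach -4.5 dBFS requires -4.5 − (-10.5) = 6 dB of make-up.

6 dB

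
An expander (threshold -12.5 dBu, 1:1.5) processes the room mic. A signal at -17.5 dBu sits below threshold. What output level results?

Undershoot = (-12.5) − (-17.5) = 5 dB.
At 1:1.5, that expands to 7.5 dB under threshold.
Output = -12.5 − 7.5 = -20 dBu.

-20 dBu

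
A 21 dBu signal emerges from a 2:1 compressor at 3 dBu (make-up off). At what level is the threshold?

Input is 36 dB above T (since output overshoot × R = input overshoot: (3 − T)·2 = 21 − T gives T = -15 dBu).
Check: -15 + (21 − (-15))/2 = -15 + 18 = 3 dBu. ✓

-15 dBu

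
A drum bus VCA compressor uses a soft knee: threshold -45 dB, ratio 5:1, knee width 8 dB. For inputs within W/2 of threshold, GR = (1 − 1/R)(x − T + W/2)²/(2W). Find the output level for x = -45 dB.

-45.8 dB

x − T + W/2 = -45 − (-45) + 4 = 4.
GR = (1 − 1/5) × 4² / 16 = 0.8 × 16 / 16 = 0.8 dB.
Output = -45 − 0.8 = -45.8 dB.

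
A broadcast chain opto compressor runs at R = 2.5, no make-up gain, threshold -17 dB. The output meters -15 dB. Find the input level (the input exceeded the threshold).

That's 2 dB above the -17 dB threshold.
Input overshoot = R × output overshoot = 5 dB → input = -17 + 5 = -12 dB.

-12 dB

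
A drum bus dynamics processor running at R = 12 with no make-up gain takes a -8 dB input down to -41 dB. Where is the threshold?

-44 dB

Let T be the threshold. Output overshoot = (input overshoot)/R, so -41 − T = (-8 − T)/12.
12·(-41 − T) = -8 − T → 11·T = -492 − (-8) = -484.
T = -484/11 = -44 dB.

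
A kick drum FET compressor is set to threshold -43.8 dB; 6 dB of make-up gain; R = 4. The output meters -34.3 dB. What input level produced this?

-29.8 dB

Remove make-up: -34.3 − 6 = -40.3 dB.
Post-compression overshoot = -40.3 − (-43.8) = 3.5 dB.
Input overshoot = R × output overshoot = 14 dB → input = -43.8 + 14 = -29.8 dB.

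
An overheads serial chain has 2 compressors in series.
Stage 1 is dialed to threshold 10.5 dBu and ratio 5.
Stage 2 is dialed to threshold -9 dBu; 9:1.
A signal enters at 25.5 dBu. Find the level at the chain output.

Stage 1: 25.5 dBu is 15 dB over 10.5 dBu; at 5:1 that becomes 3 dB over, giving 13.5 dBu.
Stage 2: 22.5 dB above -9 dBu, reduced 9:1 to 2.5 dB above → -6.5 dBu.

-6.5 dBu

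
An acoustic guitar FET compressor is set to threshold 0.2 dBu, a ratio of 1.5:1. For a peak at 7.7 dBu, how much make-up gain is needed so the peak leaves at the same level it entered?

Without make-up, output = threshold + overshoot/1.5 = 0.2 + 5 = 5.2 dBu.
Gap to target: 2.5 dB.

2.5 dB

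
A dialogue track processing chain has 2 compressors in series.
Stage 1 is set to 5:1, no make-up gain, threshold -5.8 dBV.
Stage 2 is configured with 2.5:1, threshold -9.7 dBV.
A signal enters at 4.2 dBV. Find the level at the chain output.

Stage 1: overshoot 10 dB → 10/5 = 2 dB → -3.8 dBV.
Stage 2: overshoot 5.9 dB → 5.9/2.5 = 2.36 dB → -7.34 dBV.

-7.34 dBV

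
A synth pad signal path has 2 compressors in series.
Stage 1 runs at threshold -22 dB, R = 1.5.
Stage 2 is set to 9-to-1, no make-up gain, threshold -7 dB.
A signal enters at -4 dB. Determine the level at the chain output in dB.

Stage 1: 18 dB above -22 dB, reduced 1.5:1 to 12 dB above → -10 dB.
Stage 2: below threshold (-10 ≤ -7); passes unchanged; output -10 dB.

-10 dB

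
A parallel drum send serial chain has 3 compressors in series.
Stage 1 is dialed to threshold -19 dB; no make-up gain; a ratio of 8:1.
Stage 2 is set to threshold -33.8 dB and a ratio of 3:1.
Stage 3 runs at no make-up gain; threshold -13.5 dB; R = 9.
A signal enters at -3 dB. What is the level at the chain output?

Stage 1: overshoot 16 dB → 16/8 = 2 dB → -17 dB.
Stage 2: 16.8 dB above -33.8 dB, reduced 3:1 to 5.6 dB above → -28.2 dB.
Stage 3: -28.2 dB ≤ -13.5 dB, so stage 3 doesn't engage; output -28.2 dB.

-28.2 dB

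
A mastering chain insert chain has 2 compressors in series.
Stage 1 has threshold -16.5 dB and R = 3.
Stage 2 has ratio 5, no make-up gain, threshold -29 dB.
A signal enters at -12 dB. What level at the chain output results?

-26.2 dB

Stage 1: -12 dB is 4.5 dB over -16.5 dB; at 3:1 that becomes 1.5 dB over, giving -15 dB.
Stage 2: -15 dB is 14 dB over -29 dB; at 5:1 that becomes 2.8 dB over, giving -26.2 dB.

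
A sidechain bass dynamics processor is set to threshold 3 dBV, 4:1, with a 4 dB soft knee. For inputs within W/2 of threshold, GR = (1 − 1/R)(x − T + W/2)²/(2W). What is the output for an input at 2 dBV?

x − T + W/2 = 2 − 3 + 2 = 1.
GR = (1 − 1/4) × 1² / 8 = 0.75 × 1 / 8 = 0.09375 dB.
Output = 2 − 0.09375 = 1.90625 dBV.

1.90625 dBV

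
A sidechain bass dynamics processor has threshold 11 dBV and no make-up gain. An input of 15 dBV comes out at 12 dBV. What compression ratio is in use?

4:1

Input overshoot = 15 − 11 = 4 dB; output overshoot = 12 − 11 = 1 dB.
Ratio = 4 / 1 = 4.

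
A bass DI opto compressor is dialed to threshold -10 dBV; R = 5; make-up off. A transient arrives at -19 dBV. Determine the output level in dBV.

-19 dBV is 9 dB below the -10 dBV threshold, so no gain reduction is applied.
Output = input = -19 dBV.

-19 dBV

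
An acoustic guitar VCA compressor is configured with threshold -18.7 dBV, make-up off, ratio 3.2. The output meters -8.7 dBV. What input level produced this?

13.3 dBV

Post-compression overshoot = -8.7 − (-18.7) = 10 dB.
Undo the ratio: input overshoot = 10 × 3.2 = 32 dB, giving input = 13.3 dBV.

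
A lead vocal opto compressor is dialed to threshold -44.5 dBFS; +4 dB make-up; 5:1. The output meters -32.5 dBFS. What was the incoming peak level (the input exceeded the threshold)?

Stripping the +4 dB make-up gives -36.5 dBFS at the gain stage.
Post-compression overshoot = -36.5 − (-44.5) = 8 dB.
Input overshoot = R × output overshoot = 40 dB → input = -44.5 + 40 = -4.5 dBFS.

-4.5 dBFS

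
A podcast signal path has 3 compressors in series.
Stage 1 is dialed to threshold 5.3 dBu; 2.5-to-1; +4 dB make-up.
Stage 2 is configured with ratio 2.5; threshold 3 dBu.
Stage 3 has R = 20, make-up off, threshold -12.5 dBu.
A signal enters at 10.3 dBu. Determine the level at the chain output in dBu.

Stage 1: 5 dB above 5.3 dBu, reduced 2.5:1 to 2 dB above → 7.3 dBu; +4 dB make-up → 11.3 dBu.
Stage 2: overshoot 8.3 dB → 8.3/2.5 = 3.32 dB → 6.32 dBu.
Stage 3: 18.82 dB above -12.5 dBu, reduced 20:1 to 0.941 dB above → -11.559 dBu.

-11.559 dBu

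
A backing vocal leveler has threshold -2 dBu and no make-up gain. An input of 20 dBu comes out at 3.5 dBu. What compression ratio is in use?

4:1

Input overshoot = 20 − (-2) = 22 dB; output overshoot = 3.5 − (-2) = 5.5 dB.
Ratio = 22 / 5.5 = 4.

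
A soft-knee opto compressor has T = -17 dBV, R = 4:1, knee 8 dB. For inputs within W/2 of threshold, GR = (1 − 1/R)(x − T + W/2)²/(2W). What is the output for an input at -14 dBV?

-16.296875 dBV

x − T + W/2 = -14 − (-17) + 4 = 7.
GR = (1 − 1/4) × 7² / 16 = 0.75 × 49 / 16 = 2.296875 dB.
Output = -14 − 2.296875 = -16.296875 dBV.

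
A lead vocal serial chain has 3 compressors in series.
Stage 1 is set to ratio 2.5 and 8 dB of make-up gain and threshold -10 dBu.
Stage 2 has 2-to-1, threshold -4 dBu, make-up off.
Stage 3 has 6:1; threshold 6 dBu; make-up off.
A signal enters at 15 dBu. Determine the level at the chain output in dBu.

Stage 1: overshoot 25 dB → 25/2.5 = 10 dB → 0 dBu; +8 dB make-up → 8 dBu.
Stage 2: 12 dB above -4 dBu, reduced 2:1 to 6 dB above → 2 dBu.
Stage 3: 2 dBu ≤ 6 dBu, so stage 3 doesn't engage; output 2 dBu.

2 dBu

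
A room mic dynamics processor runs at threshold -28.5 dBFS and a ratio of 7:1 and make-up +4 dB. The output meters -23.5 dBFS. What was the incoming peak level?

-21.5 dBFS

Remove make-up: -23.5 − 4 = -27.5 dBFS.
Post-compression overshoot = -27.5 − (-28.5) = 1 dB.
Undo the ratio: input overshoot = 1 × 7 = 7 dB, giving input = -21.5 dBFS.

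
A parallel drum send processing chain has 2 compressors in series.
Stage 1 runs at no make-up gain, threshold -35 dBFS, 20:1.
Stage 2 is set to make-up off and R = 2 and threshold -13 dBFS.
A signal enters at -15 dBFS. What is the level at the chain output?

Stage 1: -15 dBFS is 20 dB over -35 dBFS; at 20:1 that becomes 1 dB over, giving -34 dBFS.
Stage 2: -34 dBFS ≤ -13 dBFS, so stage 2 doesn't engage; output -34 dBFS.

-34 dBFS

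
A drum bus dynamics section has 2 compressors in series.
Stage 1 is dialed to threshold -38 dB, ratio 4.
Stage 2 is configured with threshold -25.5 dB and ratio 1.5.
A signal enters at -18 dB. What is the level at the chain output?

Stage 1: overshoot 20 dB → 20/4 = 5 dB → -33 dB.
Stage 2: -33 dB is at or below the -25.5 dB threshold — no compression; output -33 dB.

-33 dB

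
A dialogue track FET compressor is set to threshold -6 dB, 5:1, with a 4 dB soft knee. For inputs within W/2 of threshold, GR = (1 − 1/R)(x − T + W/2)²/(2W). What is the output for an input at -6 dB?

x − T + W/2 = -6 − (-6) + 2 = 2.
GR = (1 − 1/5) × 2² / 8 = 0.8 × 4 / 8 = 0.4 dB.
Output = -6 − 0.4 = -6.4 dB.

-6.4 dB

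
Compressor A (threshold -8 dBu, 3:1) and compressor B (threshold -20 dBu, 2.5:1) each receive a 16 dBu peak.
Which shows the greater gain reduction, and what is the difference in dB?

A: overshoot 24 dB → output overshoot 8 dB → GR 16 dB.
B: overshoot 36 dB → output overshoot 14.4 dB → GR 21.6 dB.
Difference: 5.6 dB in favour of B.

B, by 5.6 dB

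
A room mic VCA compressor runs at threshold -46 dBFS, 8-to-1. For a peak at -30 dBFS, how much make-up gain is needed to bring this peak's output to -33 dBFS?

11 dB

Without make-up, output = threshold + overshoot/8 = -46 + 2 = -44 dBFS.
Gap to target: 11 dB.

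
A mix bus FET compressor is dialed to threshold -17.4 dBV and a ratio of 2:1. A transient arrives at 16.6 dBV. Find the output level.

Overshoot: 16.6 − (-17.4) = 34 dB.
2:1 compression reduces that to 34/2 = 17 dB over.
That puts the output at -0.4 dBV.

-0.4 dBV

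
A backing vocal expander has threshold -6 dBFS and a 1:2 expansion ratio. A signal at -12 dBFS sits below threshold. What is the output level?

Undershoot = (-6) − (-12) = 6 dB.
At 1:2, that expands to 12 dB under threshold.
Output = -6 − 12 = -18 dBFS.

-18 dBFS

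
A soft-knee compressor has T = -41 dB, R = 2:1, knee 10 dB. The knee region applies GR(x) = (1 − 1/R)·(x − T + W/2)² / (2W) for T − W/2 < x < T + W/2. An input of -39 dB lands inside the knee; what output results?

x − T + W/2 = -39 − (-41) + 5 = 7.
GR = (1 − 1/2) × 7² / 20 = 0.5 × 49 / 20 = 1.225 dB.
Output = -39 − 1.225 = -40.225 dB.

-40.225 dB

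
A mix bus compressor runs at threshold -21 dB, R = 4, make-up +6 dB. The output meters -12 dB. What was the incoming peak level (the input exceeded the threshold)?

-9 dB

Remove make-up: -12 − 6 = -18 dB.
The compressed level sits -18 − (-21) = 3 dB over threshold.
Input overshoot = R × output overshoot = 12 dB → input = -21 + 12 = -9 dB.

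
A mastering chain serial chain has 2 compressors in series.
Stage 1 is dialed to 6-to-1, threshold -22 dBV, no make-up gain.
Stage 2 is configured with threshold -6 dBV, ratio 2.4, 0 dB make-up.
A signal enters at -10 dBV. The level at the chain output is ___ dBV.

-20 dBV

Stage 1: 12 dB above -22 dBV, reduced 6:1 to 2 dB above → -20 dBV.
Stage 2: -20 dBV ≤ -6 dBV, so stage 2 doesn't engage; output -20 dBV.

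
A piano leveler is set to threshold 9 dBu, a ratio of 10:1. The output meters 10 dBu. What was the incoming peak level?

That's 1 dB above the 9 dBu threshold.
Undo the ratio: input overshoot = 1 × 10 = 10 dB, giving input = 19 dBu.

19 dBu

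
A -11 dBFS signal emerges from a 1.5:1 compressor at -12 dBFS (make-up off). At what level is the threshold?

-14 dBFS

Let T be the threshold. Output overshoot = (input overshoot)/R, so -12 − T = (-11 − T)/1.5.
1.5·(-12 − T) = -11 − T → 0.5·T = -18 − (-11) = -7.
T = -7/0.5 = -14 dBFS.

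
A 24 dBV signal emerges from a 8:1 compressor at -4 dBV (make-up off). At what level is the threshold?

Let T be the threshold. Output overshoot = (input overshoot)/R, so -4 − T = (24 − T)/8.
8·(-4 − T) = 24 − T → 7·T = -32 − 24 = -56.
T = -56/7 = -8 dBV.

-8 dBV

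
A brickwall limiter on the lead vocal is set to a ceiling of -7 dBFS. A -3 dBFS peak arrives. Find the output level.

-7 dBFS

The limiter clamps the peak to its -7 dBFS ceiling.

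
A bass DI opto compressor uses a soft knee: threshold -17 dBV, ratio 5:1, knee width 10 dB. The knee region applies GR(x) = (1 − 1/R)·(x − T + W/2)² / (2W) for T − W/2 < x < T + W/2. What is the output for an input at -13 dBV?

-16.24 dBV

x − T + W/2 = -13 − (-17) + 5 = 9.
GR = (1 − 1/5) × 9² / 20 = 0.8 × 81 / 20 = 3.24 dB.
Output = -13 − 3.24 = -16.24 dBV.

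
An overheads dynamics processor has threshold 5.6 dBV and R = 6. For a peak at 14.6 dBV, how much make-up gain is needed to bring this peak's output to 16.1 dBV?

Without make-up, output = threshold + overshoot/6 = 5.6 + 1.5 = 7.1 dBV.
Gap to target: 9 dB.

9 dB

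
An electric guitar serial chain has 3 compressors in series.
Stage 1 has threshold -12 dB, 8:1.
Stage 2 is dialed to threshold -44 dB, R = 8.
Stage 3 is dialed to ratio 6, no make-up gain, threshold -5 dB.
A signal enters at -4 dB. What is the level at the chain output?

-39.875 dB

Stage 1: overshoot 8 dB → 8/8 = 1 dB → -11 dB.
Stage 2: -11 dB is 33 dB over -44 dB; at 8:1 that becomes 4.125 dB over, giving -39.875 dB.
Stage 3: -39.875 dB ≤ -5 dB, so stage 3 doesn't engage; output -39.875 dB.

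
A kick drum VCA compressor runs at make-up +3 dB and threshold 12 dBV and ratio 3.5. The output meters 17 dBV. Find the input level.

19 dBV

Stripping the +3 dB make-up gives 14 dBV at the gain stage.
The compressed level sits 14 − 12 = 2 dB over threshold.
Before 3.5:1 compression the overshoot was 2 × 3.5 = 7 dB, so input = 12 + 7 = 19 dBV.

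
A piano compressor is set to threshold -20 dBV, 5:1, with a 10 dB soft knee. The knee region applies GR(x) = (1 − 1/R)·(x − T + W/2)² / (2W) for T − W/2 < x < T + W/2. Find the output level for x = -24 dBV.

-24.04 dBV

x − T + W/2 = -24 − (-20) + 5 = 1.
GR = (1 − 1/5) × 1² / 20 = 0.8 × 1 / 20 = 0.04 dB.
Output = -24 − 0.04 = -24.04 dBV.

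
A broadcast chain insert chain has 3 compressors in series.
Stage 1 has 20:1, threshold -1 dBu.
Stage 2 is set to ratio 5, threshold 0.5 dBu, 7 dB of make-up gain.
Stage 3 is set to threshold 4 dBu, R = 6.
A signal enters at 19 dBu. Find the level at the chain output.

Stage 1: 20 dB above -1 dBu, reduced 20:1 to 1 dB above → 0 dBu.
Stage 2: below threshold (0 ≤ 0.5); passes unchanged; make-up brings it to 7 dBu.
Stage 3: 3 dB above 4 dBu, reduced 6:1 to 0.5 dB above → 4.5 dBu.

4.5 dBu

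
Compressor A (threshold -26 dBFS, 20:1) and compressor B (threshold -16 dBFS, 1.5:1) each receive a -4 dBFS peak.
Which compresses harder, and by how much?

A, by 16.9 dB

A: overshoot 22 dB → output overshoot 1.1 dB → GR 20.9 dB.
B: overshoot 12 dB → output overshoot 8 dB → GR 4 dB.
A reduces 16.9 dB more.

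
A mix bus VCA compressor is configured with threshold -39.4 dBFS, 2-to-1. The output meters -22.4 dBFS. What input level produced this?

-5.4 dBFS

That's 17 dB above the -39.4 dBFS threshold.
Input overshoot = R × output overshoot = 34 dB → input = -39.4 + 34 = -5.4 dBFS.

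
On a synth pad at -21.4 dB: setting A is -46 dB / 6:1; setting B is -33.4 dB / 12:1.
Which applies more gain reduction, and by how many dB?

A, by 9.5 dB

A: GR = 24.6 − 24.6/6 = 20.5 dB.
B: GR = 12 − 12/12 = 11 dB.
A applies 9.5 dB more gain reduction.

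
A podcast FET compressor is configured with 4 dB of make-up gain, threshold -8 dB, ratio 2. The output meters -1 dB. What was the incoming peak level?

-2 dB

Stripping the +4 dB make-up gives -5 dB at the gain stage.
Post-compression overshoot = -5 − (-8) = 3 dB.
Before 2:1 compression the overshoot was 3 × 2 = 6 dB, so input = -8 + 6 = -2 dB.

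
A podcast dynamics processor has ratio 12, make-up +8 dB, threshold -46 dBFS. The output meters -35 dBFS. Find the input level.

-10 dBFS

Stripping the +8 dB make-up gives -43 dBFS at the gain stage.
That's 3 dB above the -46 dBFS threshold.
Undo the ratio: input overshoot = 3 × 12 = 36 dB, giving input = -10 dBFS.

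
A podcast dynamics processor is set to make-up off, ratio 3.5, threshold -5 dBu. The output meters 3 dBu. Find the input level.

23 dBu

That's 8 dB above the -5 dBu threshold.
Before 3.5:1 compression the overshoot was 8 × 3.5 = 28 dB, so input = -5 + 28 = 23 dBu.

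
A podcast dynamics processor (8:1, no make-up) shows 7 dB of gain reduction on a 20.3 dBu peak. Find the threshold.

12.3 dBu

Input is 8 dB above T (since output overshoot × R = input overshoot: (13.3 − T)·8 = 20.3 − T gives T = 12.3 dBu).
Check: 12.3 + (20.3 − 12.3)/8 = 12.3 + 1 = 13.3 dBu. ✓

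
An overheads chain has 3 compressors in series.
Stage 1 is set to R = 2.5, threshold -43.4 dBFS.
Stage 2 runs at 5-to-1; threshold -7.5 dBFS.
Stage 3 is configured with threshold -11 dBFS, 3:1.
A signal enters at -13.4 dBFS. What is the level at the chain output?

Stage 1: -13.4 dBFS is 30 dB over -43.4 dBFS; at 2.5:1 that becomes 12 dB over, giving -31.4 dBFS.
Stage 2: -31.4 dBFS is at or below the -7.5 dBFS threshold — no compression; output -31.4 dBFS.
Stage 3: below threshold (-31.4 ≤ -11); passes unchanged; output -31.4 dBFS.

-31.4 dBFS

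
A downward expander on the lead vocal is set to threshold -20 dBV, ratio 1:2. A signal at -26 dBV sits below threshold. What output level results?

-32 dBV

The input is 6 dB below the -20 dBV threshold.
A 1:2 expander multiplies undershoot by 2: 6 × 2 = 12 dB below threshold.
Output = -20 − 12 = -32 dBV.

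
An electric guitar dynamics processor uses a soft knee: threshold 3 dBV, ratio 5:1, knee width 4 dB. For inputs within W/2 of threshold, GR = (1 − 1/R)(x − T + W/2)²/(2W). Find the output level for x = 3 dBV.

2.6 dBV

x − T + W/2 = 3 − 3 + 2 = 2.
GR = (1 − 1/5) × 2² / 8 = 0.8 × 4 / 8 = 0.4 dB.
Output = 3 − 0.4 = 2.6 dBV.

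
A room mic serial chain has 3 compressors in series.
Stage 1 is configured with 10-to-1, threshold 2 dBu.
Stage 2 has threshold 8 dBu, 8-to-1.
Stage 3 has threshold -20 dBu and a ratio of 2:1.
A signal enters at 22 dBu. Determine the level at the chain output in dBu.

Stage 1: overshoot 20 dB → 20/10 = 2 dB → 4 dBu.
Stage 2: 4 dBu is at or below the 8 dBu threshold — no compression; output 4 dBu.
Stage 3: 4 dBu is 24 dB over -20 dBu; at 2:1 that becomes 12 dB over, giving -8 dBu.

-8 dBu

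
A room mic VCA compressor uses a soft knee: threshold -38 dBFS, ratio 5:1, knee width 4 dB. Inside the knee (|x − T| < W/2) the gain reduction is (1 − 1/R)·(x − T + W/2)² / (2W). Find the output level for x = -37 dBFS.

x − T + W/2 = -37 − (-38) + 2 = 3.
GR = (1 − 1/5) × 3² / 8 = 0.8 × 9 / 8 = 0.9 dB.
Output = -37 − 0.9 = -37.9 dBFS.

-37.9 dBFS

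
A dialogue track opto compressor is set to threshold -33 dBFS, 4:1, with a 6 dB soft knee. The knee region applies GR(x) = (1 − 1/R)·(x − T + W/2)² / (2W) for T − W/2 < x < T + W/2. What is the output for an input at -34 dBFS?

x − T + W/2 = -34 − (-33) + 3 = 2.
GR = (1 − 1/4) × 2² / 12 = 0.75 × 4 / 12 = 0.25 dB.
Output = -34 − 0.25 = -34.25 dBFS.

-34.25 dBFS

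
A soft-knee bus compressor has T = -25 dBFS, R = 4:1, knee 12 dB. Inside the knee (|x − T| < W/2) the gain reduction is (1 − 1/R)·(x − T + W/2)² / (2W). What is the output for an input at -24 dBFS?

x − T + W/2 = -24 − (-25) + 6 = 7.
GR = (1 − 1/4) × 7² / 24 = 0.75 × 49 / 24 = 1.53125 dB.
Output = -24 − 1.53125 = -25.53125 dBFS.

-25.53125 dBFS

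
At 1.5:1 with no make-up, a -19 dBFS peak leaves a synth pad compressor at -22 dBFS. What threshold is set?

Gain reduction = -19 − (-22) = 3 dB; output overshoot = GR / (R − 1) = 3 / 0.5 = 6 dB.
Threshold = output − output overshoot = -22 − 6 = -28 dBFS.

-28 dBFS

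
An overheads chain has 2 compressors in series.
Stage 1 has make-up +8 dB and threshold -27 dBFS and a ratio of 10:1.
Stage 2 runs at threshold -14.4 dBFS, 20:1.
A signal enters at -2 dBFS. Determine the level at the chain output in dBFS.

Stage 1: 25 dB above -27 dBFS, reduced 10:1 to 2.5 dB above → -24.5 dBFS; +8 dB make-up → -16.5 dBFS.
Stage 2: -16.5 dBFS is at or below the -14.4 dBFS threshold — no compression; output -16.5 dBFS.

-16.5 dBFS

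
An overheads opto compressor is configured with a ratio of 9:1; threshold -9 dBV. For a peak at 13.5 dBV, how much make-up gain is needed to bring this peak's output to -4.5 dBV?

Without make-up, output = threshold + overshoot/9 = -9 + 2.5 = -6.5 dBV.
Gap to target: 2 dB.

2 dB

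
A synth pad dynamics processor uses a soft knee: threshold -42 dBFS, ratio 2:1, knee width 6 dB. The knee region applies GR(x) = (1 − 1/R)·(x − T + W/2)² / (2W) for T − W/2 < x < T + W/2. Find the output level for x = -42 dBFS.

-42.375 dBFS

x − T + W/2 = -42 − (-42) + 3 = 3.
GR = (1 − 1/2) × 3² / 12 = 0.5 × 9 / 12 = 0.375 dB.
Output = -42 − 0.375 = -42.375 dBFS.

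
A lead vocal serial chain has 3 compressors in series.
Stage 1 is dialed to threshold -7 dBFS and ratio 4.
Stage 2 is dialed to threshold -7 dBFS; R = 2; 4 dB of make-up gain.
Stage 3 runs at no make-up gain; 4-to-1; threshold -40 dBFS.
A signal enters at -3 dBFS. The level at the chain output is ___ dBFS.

-30.625 dBFS

Stage 1: 4 dB above -7 dBFS, reduced 4:1 to 1 dB above → -6 dBFS.
Stage 2: overshoot 1 dB → 1/2 = 0.5 dB → -6.5 dBFS; +4 dB make-up → -2.5 dBFS.
Stage 3: -2.5 dBFS is 37.5 dB over -40 dBFS; at 4:1 that becomes 9.375 dB over, giving -30.625 dBFS.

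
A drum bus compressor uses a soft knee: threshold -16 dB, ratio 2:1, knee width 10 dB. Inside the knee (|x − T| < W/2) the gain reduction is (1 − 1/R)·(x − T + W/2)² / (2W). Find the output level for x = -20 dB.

x − T + W/2 = -20 − (-16) + 5 = 1.
GR = (1 − 1/2) × 1² / 20 = 0.5 × 1 / 20 = 0.025 dB.
Output = -20 − 0.025 = -20.025 dB.

-20.025 dB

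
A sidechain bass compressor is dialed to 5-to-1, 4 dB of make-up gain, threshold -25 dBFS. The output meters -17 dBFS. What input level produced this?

Before make-up, the level was -17 − 4 = -21 dBFS.
Post-compression overshoot = -21 − (-25) = 4 dB.
Input overshoot = R × output overshoot = 20 dB → input = -25 + 20 = -5 dBFS.

-5 dBFS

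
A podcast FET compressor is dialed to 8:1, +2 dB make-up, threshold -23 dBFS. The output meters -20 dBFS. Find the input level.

-15 dBFS

Remove make-up: -20 − 2 = -22 dBFS.
Post-compression overshoot = -22 − (-23) = 1 dB.
Undo the ratio: input overshoot = 1 × 8 = 8 dB, giving input = -15 dBFS.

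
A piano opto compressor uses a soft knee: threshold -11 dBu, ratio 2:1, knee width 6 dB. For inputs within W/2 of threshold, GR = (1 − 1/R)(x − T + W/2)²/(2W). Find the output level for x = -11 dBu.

-11.375 dBu

x − T + W/2 = -11 − (-11) + 3 = 3.
GR = (1 − 1/2) × 3² / 12 = 0.5 × 9 / 12 = 0.375 dB.
Output = -11 − 0.375 = -11.375 dBu.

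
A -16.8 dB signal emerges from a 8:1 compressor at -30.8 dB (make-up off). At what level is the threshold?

Let T be the threshold. Output overshoot = (input overshoot)/R, so -30.8 − T = (-16.8 − T)/8.
8·(-30.8 − T) = -16.8 − T → 7·T = -246.4 − (-16.8) = -229.6.
T = -229.6/7 = -32.8 dB.

-32.8 dB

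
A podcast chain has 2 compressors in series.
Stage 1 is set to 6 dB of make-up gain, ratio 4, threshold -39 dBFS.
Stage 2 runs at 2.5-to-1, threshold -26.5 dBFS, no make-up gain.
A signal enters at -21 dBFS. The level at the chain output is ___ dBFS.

-28.5 dBFS

Stage 1: overshoot 18 dB → 18/4 = 4.5 dB → -34.5 dBFS; +6 dB make-up → -28.5 dBFS.
Stage 2: -28.5 dBFS is at or below the -26.5 dBFS threshold — no compression; output -28.5 dBFS.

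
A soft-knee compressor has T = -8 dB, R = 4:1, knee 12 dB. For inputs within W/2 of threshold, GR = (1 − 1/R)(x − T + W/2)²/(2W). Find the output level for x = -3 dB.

-6.78125 dB

x − T + W/2 = -3 − (-8) + 6 = 11.
GR = (1 − 1/4) × 11² / 24 = 0.75 × 121 / 24 = 3.78125 dB.
Output = -3 − 3.78125 = -6.78125 dB.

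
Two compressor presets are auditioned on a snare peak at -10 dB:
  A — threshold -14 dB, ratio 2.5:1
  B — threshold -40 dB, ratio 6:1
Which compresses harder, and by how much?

B, by 22.6 dB

A: GR = 4 − 4/2.5 = 2.4 dB.
B: GR = 30 − 30/6 = 25 dB.
B reduces 22.6 dB more.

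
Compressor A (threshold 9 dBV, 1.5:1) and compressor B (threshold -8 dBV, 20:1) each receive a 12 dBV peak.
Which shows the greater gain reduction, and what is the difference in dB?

B, by 18 dB

A: 3 dB over, compressed to 2 dB over, so 1 dB of GR.
B: 20 dB over, compressed to 1 dB over, so 19 dB of GR.
B reduces 18 dB more.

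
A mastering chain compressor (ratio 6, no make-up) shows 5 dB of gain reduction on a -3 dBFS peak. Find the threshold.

Gain reduction = -3 − (-8) = 5 dB; output overshoot = GR / (R − 1) = 5 / 5 = 1 dB.
Threshold = output − output overshoot = -8 − 1 = -9 dBFS.

-9 dBFS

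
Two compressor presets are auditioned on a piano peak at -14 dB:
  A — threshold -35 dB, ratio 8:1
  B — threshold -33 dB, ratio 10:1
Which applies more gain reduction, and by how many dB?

A: overshoot 21 dB → output overshoot 2.625 dB → GR 18.375 dB.
B: overshoot 19 dB → output overshoot 1.9 dB → GR 17.1 dB.
A reduces 1.275 dB more.

A, by 1.275 dB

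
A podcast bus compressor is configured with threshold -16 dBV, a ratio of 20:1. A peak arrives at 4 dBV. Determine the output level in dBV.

-15 dBV

4 dBV sits 20 dB over threshold.
20:1 compression reduces that to 20/20 = 1 dB over.
Output = -16 + 1 = -15 dBV.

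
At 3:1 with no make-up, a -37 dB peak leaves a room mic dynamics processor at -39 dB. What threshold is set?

-40 dB

Let T be the threshold. Output overshoot = (input overshoot)/R, so -39 − T = (-37 − T)/3.
3·(-39 − T) = -37 − T → 2·T = -117 − (-37) = -80.
T = -80/2 = -40 dB.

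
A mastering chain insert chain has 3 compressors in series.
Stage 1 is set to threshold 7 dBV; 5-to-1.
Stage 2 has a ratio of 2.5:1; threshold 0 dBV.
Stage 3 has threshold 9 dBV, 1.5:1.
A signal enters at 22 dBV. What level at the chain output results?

Stage 1: 22 dBV is 15 dB over 7 dBV; at 5:1 that becomes 3 dB over, giving 10 dBV.
Stage 2: overshoot 10 dB → 10/2.5 = 4 dB → 4 dBV.
Stage 3: 4 dBV is at or below the 9 dBV threshold — no compression; output 4 dBV.

4 dBV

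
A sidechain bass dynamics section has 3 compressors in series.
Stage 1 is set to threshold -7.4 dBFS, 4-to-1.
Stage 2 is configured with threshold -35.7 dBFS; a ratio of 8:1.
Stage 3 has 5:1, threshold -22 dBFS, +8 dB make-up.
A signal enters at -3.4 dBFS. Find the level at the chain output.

Stage 1: -3.4 dBFS is 4 dB over -7.4 dBFS; at 4:1 that becomes 1 dB over, giving -6.4 dBFS.
Stage 2: -6.4 dBFS is 29.3 dB over -35.7 dBFS; at 8:1 that becomes 3.6625 dB over, giving -32.0375 dBFS.
Stage 3: -32.0375 dBFS is at or below the -22 dBFS threshold — no compression; make-up brings it to -24.0375 dBFS.

-24.0375 dBFS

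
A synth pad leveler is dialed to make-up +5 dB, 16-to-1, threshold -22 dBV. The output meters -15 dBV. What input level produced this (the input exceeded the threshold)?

10 dBV

Remove make-up: -15 − 5 = -20 dBV.
The compressed level sits -20 − (-22) = 2 dB over threshold.
Input overshoot = R × output overshoot = 32 dB → input = -22 + 32 = 10 dBV.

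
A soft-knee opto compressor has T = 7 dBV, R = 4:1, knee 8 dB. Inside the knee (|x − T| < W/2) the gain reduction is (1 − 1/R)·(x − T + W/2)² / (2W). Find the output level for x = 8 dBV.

x − T + W/2 = 8 − 7 + 4 = 5.
GR = (1 − 1/4) × 5² / 16 = 0.75 × 25 / 16 = 1.171875 dB.
Output = 8 − 1.171875 = 6.828125 dBV.

6.828125 dBV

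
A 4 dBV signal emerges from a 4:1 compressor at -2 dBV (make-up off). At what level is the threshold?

Input is 8 dB above T (since output overshoot × R = input overshoot: (-2 − T)·4 = 4 − T gives T = -4 dBV).
Check: -4 + (4 − (-4))/4 = -4 + 2 = -2 dBV. ✓

-4 dBV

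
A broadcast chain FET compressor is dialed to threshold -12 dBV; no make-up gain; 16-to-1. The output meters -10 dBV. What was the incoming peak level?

20 dBV

The compressed level sits -10 − (-12) = 2 dB over threshold.
Before 16:1 compression the overshoot was 2 × 16 = 32 dB, so input = -12 + 32 = 20 dBV.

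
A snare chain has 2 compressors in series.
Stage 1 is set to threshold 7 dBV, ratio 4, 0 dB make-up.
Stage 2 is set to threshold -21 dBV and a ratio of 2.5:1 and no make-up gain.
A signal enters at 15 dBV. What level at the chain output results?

-9 dBV

Stage 1: 15 dBV is 8 dB over 7 dBV; at 4:1 that becomes 2 dB over, giving 9 dBV.
Stage 2: 9 dBV is 30 dB over -21 dBV; at 2.5:1 that becomes 12 dB over, giving -9 dBV.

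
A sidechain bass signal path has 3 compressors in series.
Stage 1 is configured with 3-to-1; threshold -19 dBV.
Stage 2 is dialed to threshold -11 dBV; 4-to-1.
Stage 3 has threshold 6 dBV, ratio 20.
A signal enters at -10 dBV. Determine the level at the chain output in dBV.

-16 dBV

Stage 1: -10 dBV is 9 dB over -19 dBV; at 3:1 that becomes 3 dB over, giving -16 dBV.
Stage 2: below threshold (-16 ≤ -11); passes unchanged; output -16 dBV.
Stage 3: -16 dBV is at or below the 6 dBV threshold — no compression; output -16 dBV.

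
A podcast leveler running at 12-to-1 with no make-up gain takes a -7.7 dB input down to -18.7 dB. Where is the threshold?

Gain reduction = -7.7 − (-18.7) = 11 dB; output overshoot = GR / (R − 1) = 11 / 11 = 1 dB.
Threshold = output − output overshoot = -18.7 − 1 = -19.7 dB.

-19.7 dB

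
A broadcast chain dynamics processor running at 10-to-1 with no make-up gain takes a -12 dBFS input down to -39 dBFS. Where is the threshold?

-42 dBFS

Input is 30 dB above T (since output overshoot × R = input overshoot: (-39 − T)·10 = -12 − T gives T = -42 dBFS).
Check: -42 + (-12 − (-42))/10 = -42 + 3 = -39 dBFS. ✓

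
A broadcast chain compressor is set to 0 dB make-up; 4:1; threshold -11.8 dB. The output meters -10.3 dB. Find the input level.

The compressed level sits -10.3 − (-11.8) = 1.5 dB over threshold.
Before 4:1 compression the overshoot was 1.5 × 4 = 6 dB, so input = -11.8 + 6 = -5.8 dB.

-5.8 dB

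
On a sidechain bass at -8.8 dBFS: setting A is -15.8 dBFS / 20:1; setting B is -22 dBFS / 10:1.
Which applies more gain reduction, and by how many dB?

A: 7 dB over, compressed to 0.35 dB over, so 6.65 dB of GR.
B: 13.2 dB over, compressed to 1.32 dB over, so 11.88 dB of GR.
Difference: 5.23 dB in favour of B.

B, by 5.23 dB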